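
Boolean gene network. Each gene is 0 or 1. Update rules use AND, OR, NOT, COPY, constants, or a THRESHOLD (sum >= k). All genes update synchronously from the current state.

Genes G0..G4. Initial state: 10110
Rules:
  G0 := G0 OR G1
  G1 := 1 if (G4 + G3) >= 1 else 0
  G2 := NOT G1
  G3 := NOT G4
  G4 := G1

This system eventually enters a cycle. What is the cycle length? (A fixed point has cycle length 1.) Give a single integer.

Answer: 1

Derivation:
Step 0: 10110
Step 1: G0=G0|G1=1|0=1 G1=(0+1>=1)=1 G2=NOT G1=NOT 0=1 G3=NOT G4=NOT 0=1 G4=G1=0 -> 11110
Step 2: G0=G0|G1=1|1=1 G1=(0+1>=1)=1 G2=NOT G1=NOT 1=0 G3=NOT G4=NOT 0=1 G4=G1=1 -> 11011
Step 3: G0=G0|G1=1|1=1 G1=(1+1>=1)=1 G2=NOT G1=NOT 1=0 G3=NOT G4=NOT 1=0 G4=G1=1 -> 11001
Step 4: G0=G0|G1=1|1=1 G1=(1+0>=1)=1 G2=NOT G1=NOT 1=0 G3=NOT G4=NOT 1=0 G4=G1=1 -> 11001
State from step 4 equals state from step 3 -> cycle length 1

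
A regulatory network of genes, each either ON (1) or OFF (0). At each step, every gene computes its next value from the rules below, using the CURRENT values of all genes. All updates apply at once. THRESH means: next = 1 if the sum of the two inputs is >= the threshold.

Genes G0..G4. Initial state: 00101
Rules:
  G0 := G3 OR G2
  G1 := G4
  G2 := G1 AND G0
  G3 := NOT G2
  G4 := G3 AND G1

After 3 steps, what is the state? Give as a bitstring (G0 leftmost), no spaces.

Step 1: G0=G3|G2=0|1=1 G1=G4=1 G2=G1&G0=0&0=0 G3=NOT G2=NOT 1=0 G4=G3&G1=0&0=0 -> 11000
Step 2: G0=G3|G2=0|0=0 G1=G4=0 G2=G1&G0=1&1=1 G3=NOT G2=NOT 0=1 G4=G3&G1=0&1=0 -> 00110
Step 3: G0=G3|G2=1|1=1 G1=G4=0 G2=G1&G0=0&0=0 G3=NOT G2=NOT 1=0 G4=G3&G1=1&0=0 -> 10000

10000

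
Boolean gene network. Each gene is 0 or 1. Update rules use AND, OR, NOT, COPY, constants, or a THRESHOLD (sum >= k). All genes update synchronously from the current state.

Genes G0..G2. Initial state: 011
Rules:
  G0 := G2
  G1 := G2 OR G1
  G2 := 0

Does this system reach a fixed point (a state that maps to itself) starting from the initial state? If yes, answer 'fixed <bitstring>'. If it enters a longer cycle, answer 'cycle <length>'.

Answer: fixed 010

Derivation:
Step 0: 011
Step 1: G0=G2=1 G1=G2|G1=1|1=1 G2=0(const) -> 110
Step 2: G0=G2=0 G1=G2|G1=0|1=1 G2=0(const) -> 010
Step 3: G0=G2=0 G1=G2|G1=0|1=1 G2=0(const) -> 010
Fixed point reached at step 2: 010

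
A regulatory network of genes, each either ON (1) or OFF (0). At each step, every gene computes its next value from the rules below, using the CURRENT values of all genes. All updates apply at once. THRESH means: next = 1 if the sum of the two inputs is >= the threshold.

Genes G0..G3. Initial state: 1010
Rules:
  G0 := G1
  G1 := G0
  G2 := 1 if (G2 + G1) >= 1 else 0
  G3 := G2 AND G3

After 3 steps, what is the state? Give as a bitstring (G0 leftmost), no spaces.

Step 1: G0=G1=0 G1=G0=1 G2=(1+0>=1)=1 G3=G2&G3=1&0=0 -> 0110
Step 2: G0=G1=1 G1=G0=0 G2=(1+1>=1)=1 G3=G2&G3=1&0=0 -> 1010
Step 3: G0=G1=0 G1=G0=1 G2=(1+0>=1)=1 G3=G2&G3=1&0=0 -> 0110

0110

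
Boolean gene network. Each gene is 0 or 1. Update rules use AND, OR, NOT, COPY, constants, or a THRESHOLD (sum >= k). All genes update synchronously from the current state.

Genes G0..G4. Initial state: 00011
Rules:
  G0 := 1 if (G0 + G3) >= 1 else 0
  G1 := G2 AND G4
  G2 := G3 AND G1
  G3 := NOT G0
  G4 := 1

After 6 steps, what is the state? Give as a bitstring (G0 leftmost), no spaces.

Step 1: G0=(0+1>=1)=1 G1=G2&G4=0&1=0 G2=G3&G1=1&0=0 G3=NOT G0=NOT 0=1 G4=1(const) -> 10011
Step 2: G0=(1+1>=1)=1 G1=G2&G4=0&1=0 G2=G3&G1=1&0=0 G3=NOT G0=NOT 1=0 G4=1(const) -> 10001
Step 3: G0=(1+0>=1)=1 G1=G2&G4=0&1=0 G2=G3&G1=0&0=0 G3=NOT G0=NOT 1=0 G4=1(const) -> 10001
Step 4: G0=(1+0>=1)=1 G1=G2&G4=0&1=0 G2=G3&G1=0&0=0 G3=NOT G0=NOT 1=0 G4=1(const) -> 10001
Step 5: G0=(1+0>=1)=1 G1=G2&G4=0&1=0 G2=G3&G1=0&0=0 G3=NOT G0=NOT 1=0 G4=1(const) -> 10001
Step 6: G0=(1+0>=1)=1 G1=G2&G4=0&1=0 G2=G3&G1=0&0=0 G3=NOT G0=NOT 1=0 G4=1(const) -> 10001

10001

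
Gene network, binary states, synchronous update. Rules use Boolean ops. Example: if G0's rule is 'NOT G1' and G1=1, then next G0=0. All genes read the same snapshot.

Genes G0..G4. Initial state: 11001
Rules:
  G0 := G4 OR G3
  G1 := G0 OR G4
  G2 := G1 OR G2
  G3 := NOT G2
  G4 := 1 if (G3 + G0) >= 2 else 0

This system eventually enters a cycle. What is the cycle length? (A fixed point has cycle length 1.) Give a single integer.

Answer: 1

Derivation:
Step 0: 11001
Step 1: G0=G4|G3=1|0=1 G1=G0|G4=1|1=1 G2=G1|G2=1|0=1 G3=NOT G2=NOT 0=1 G4=(0+1>=2)=0 -> 11110
Step 2: G0=G4|G3=0|1=1 G1=G0|G4=1|0=1 G2=G1|G2=1|1=1 G3=NOT G2=NOT 1=0 G4=(1+1>=2)=1 -> 11101
Step 3: G0=G4|G3=1|0=1 G1=G0|G4=1|1=1 G2=G1|G2=1|1=1 G3=NOT G2=NOT 1=0 G4=(0+1>=2)=0 -> 11100
Step 4: G0=G4|G3=0|0=0 G1=G0|G4=1|0=1 G2=G1|G2=1|1=1 G3=NOT G2=NOT 1=0 G4=(0+1>=2)=0 -> 01100
Step 5: G0=G4|G3=0|0=0 G1=G0|G4=0|0=0 G2=G1|G2=1|1=1 G3=NOT G2=NOT 1=0 G4=(0+0>=2)=0 -> 00100
Step 6: G0=G4|G3=0|0=0 G1=G0|G4=0|0=0 G2=G1|G2=0|1=1 G3=NOT G2=NOT 1=0 G4=(0+0>=2)=0 -> 00100
State from step 6 equals state from step 5 -> cycle length 1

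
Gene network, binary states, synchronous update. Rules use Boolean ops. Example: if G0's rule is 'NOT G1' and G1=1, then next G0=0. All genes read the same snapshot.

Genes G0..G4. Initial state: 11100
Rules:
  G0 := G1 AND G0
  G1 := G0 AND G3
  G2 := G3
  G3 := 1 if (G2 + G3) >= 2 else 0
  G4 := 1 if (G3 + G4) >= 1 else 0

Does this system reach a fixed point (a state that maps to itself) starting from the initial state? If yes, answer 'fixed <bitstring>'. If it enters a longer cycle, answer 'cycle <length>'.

Step 0: 11100
Step 1: G0=G1&G0=1&1=1 G1=G0&G3=1&0=0 G2=G3=0 G3=(1+0>=2)=0 G4=(0+0>=1)=0 -> 10000
Step 2: G0=G1&G0=0&1=0 G1=G0&G3=1&0=0 G2=G3=0 G3=(0+0>=2)=0 G4=(0+0>=1)=0 -> 00000
Step 3: G0=G1&G0=0&0=0 G1=G0&G3=0&0=0 G2=G3=0 G3=(0+0>=2)=0 G4=(0+0>=1)=0 -> 00000
Fixed point reached at step 2: 00000

Answer: fixed 00000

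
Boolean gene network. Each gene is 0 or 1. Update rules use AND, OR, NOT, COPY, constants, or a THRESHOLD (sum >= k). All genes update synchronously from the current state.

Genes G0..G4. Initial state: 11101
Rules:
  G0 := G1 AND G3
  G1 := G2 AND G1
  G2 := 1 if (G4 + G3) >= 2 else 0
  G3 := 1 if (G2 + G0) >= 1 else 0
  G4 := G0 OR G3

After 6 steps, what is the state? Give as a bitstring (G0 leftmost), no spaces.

Step 1: G0=G1&G3=1&0=0 G1=G2&G1=1&1=1 G2=(1+0>=2)=0 G3=(1+1>=1)=1 G4=G0|G3=1|0=1 -> 01011
Step 2: G0=G1&G3=1&1=1 G1=G2&G1=0&1=0 G2=(1+1>=2)=1 G3=(0+0>=1)=0 G4=G0|G3=0|1=1 -> 10101
Step 3: G0=G1&G3=0&0=0 G1=G2&G1=1&0=0 G2=(1+0>=2)=0 G3=(1+1>=1)=1 G4=G0|G3=1|0=1 -> 00011
Step 4: G0=G1&G3=0&1=0 G1=G2&G1=0&0=0 G2=(1+1>=2)=1 G3=(0+0>=1)=0 G4=G0|G3=0|1=1 -> 00101
Step 5: G0=G1&G3=0&0=0 G1=G2&G1=1&0=0 G2=(1+0>=2)=0 G3=(1+0>=1)=1 G4=G0|G3=0|0=0 -> 00010
Step 6: G0=G1&G3=0&1=0 G1=G2&G1=0&0=0 G2=(0+1>=2)=0 G3=(0+0>=1)=0 G4=G0|G3=0|1=1 -> 00001

00001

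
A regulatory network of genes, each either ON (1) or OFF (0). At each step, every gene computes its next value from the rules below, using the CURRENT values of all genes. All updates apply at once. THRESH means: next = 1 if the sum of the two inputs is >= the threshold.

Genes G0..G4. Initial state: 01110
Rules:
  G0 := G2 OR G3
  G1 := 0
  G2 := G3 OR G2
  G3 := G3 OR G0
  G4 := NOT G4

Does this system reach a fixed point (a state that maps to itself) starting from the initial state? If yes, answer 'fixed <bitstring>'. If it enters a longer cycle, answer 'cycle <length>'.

Step 0: 01110
Step 1: G0=G2|G3=1|1=1 G1=0(const) G2=G3|G2=1|1=1 G3=G3|G0=1|0=1 G4=NOT G4=NOT 0=1 -> 10111
Step 2: G0=G2|G3=1|1=1 G1=0(const) G2=G3|G2=1|1=1 G3=G3|G0=1|1=1 G4=NOT G4=NOT 1=0 -> 10110
Step 3: G0=G2|G3=1|1=1 G1=0(const) G2=G3|G2=1|1=1 G3=G3|G0=1|1=1 G4=NOT G4=NOT 0=1 -> 10111
Cycle of length 2 starting at step 1 -> no fixed point

Answer: cycle 2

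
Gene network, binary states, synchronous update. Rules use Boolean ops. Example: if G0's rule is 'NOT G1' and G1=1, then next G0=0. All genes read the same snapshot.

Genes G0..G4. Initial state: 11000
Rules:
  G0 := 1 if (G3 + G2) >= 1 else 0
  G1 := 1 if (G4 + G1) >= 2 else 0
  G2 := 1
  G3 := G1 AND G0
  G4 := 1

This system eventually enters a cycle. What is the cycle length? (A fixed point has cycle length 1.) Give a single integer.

Step 0: 11000
Step 1: G0=(0+0>=1)=0 G1=(0+1>=2)=0 G2=1(const) G3=G1&G0=1&1=1 G4=1(const) -> 00111
Step 2: G0=(1+1>=1)=1 G1=(1+0>=2)=0 G2=1(const) G3=G1&G0=0&0=0 G4=1(const) -> 10101
Step 3: G0=(0+1>=1)=1 G1=(1+0>=2)=0 G2=1(const) G3=G1&G0=0&1=0 G4=1(const) -> 10101
State from step 3 equals state from step 2 -> cycle length 1

Answer: 1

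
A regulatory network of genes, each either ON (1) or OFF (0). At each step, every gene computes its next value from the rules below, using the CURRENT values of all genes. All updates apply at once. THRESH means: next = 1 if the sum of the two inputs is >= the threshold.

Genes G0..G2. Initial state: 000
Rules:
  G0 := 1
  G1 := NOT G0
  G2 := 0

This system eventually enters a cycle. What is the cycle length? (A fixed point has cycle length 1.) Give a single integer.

Answer: 1

Derivation:
Step 0: 000
Step 1: G0=1(const) G1=NOT G0=NOT 0=1 G2=0(const) -> 110
Step 2: G0=1(const) G1=NOT G0=NOT 1=0 G2=0(const) -> 100
Step 3: G0=1(const) G1=NOT G0=NOT 1=0 G2=0(const) -> 100
State from step 3 equals state from step 2 -> cycle length 1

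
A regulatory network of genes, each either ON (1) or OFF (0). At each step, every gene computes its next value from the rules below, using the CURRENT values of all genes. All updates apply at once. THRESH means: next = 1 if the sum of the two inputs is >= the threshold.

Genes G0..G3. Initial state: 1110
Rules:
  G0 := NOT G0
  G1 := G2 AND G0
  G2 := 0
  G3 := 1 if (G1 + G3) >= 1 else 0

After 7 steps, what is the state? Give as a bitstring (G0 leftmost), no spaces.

Step 1: G0=NOT G0=NOT 1=0 G1=G2&G0=1&1=1 G2=0(const) G3=(1+0>=1)=1 -> 0101
Step 2: G0=NOT G0=NOT 0=1 G1=G2&G0=0&0=0 G2=0(const) G3=(1+1>=1)=1 -> 1001
Step 3: G0=NOT G0=NOT 1=0 G1=G2&G0=0&1=0 G2=0(const) G3=(0+1>=1)=1 -> 0001
Step 4: G0=NOT G0=NOT 0=1 G1=G2&G0=0&0=0 G2=0(const) G3=(0+1>=1)=1 -> 1001
Step 5: G0=NOT G0=NOT 1=0 G1=G2&G0=0&1=0 G2=0(const) G3=(0+1>=1)=1 -> 0001
Step 6: G0=NOT G0=NOT 0=1 G1=G2&G0=0&0=0 G2=0(const) G3=(0+1>=1)=1 -> 1001
Step 7: G0=NOT G0=NOT 1=0 G1=G2&G0=0&1=0 G2=0(const) G3=(0+1>=1)=1 -> 0001

0001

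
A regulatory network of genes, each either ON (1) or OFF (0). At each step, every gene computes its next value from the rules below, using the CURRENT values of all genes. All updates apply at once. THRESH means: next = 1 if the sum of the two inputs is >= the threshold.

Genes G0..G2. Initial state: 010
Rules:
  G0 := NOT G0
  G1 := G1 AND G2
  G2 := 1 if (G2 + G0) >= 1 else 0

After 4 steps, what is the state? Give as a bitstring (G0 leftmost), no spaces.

Step 1: G0=NOT G0=NOT 0=1 G1=G1&G2=1&0=0 G2=(0+0>=1)=0 -> 100
Step 2: G0=NOT G0=NOT 1=0 G1=G1&G2=0&0=0 G2=(0+1>=1)=1 -> 001
Step 3: G0=NOT G0=NOT 0=1 G1=G1&G2=0&1=0 G2=(1+0>=1)=1 -> 101
Step 4: G0=NOT G0=NOT 1=0 G1=G1&G2=0&1=0 G2=(1+1>=1)=1 -> 001

001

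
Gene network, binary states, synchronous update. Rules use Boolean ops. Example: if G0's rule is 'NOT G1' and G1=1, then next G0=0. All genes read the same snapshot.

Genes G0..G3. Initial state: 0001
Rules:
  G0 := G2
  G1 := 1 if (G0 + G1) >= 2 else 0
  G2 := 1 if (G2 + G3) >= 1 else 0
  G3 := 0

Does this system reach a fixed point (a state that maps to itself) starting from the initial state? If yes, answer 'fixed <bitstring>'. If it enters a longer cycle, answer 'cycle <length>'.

Step 0: 0001
Step 1: G0=G2=0 G1=(0+0>=2)=0 G2=(0+1>=1)=1 G3=0(const) -> 0010
Step 2: G0=G2=1 G1=(0+0>=2)=0 G2=(1+0>=1)=1 G3=0(const) -> 1010
Step 3: G0=G2=1 G1=(1+0>=2)=0 G2=(1+0>=1)=1 G3=0(const) -> 1010
Fixed point reached at step 2: 1010

Answer: fixed 1010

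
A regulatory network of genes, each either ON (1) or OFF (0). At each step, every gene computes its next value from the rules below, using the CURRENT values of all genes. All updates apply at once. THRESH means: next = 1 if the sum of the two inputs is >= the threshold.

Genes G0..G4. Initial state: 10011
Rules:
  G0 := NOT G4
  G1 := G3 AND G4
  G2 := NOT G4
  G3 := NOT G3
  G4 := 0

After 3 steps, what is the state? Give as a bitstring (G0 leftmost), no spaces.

Step 1: G0=NOT G4=NOT 1=0 G1=G3&G4=1&1=1 G2=NOT G4=NOT 1=0 G3=NOT G3=NOT 1=0 G4=0(const) -> 01000
Step 2: G0=NOT G4=NOT 0=1 G1=G3&G4=0&0=0 G2=NOT G4=NOT 0=1 G3=NOT G3=NOT 0=1 G4=0(const) -> 10110
Step 3: G0=NOT G4=NOT 0=1 G1=G3&G4=1&0=0 G2=NOT G4=NOT 0=1 G3=NOT G3=NOT 1=0 G4=0(const) -> 10100

10100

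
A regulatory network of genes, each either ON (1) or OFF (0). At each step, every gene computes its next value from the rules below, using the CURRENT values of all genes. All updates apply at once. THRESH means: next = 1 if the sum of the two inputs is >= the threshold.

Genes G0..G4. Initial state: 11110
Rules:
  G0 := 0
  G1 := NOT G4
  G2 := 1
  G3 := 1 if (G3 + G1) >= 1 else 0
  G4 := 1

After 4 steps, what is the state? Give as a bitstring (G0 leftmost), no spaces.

Step 1: G0=0(const) G1=NOT G4=NOT 0=1 G2=1(const) G3=(1+1>=1)=1 G4=1(const) -> 01111
Step 2: G0=0(const) G1=NOT G4=NOT 1=0 G2=1(const) G3=(1+1>=1)=1 G4=1(const) -> 00111
Step 3: G0=0(const) G1=NOT G4=NOT 1=0 G2=1(const) G3=(1+0>=1)=1 G4=1(const) -> 00111
Step 4: G0=0(const) G1=NOT G4=NOT 1=0 G2=1(const) G3=(1+0>=1)=1 G4=1(const) -> 00111

00111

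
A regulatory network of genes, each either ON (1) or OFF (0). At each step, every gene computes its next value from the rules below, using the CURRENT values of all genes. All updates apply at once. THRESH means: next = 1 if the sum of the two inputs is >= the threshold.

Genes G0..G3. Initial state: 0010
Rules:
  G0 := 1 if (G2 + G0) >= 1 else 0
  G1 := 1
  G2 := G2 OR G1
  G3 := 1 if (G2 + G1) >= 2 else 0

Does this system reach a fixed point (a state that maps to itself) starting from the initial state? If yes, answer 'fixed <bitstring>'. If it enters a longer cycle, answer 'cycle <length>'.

Step 0: 0010
Step 1: G0=(1+0>=1)=1 G1=1(const) G2=G2|G1=1|0=1 G3=(1+0>=2)=0 -> 1110
Step 2: G0=(1+1>=1)=1 G1=1(const) G2=G2|G1=1|1=1 G3=(1+1>=2)=1 -> 1111
Step 3: G0=(1+1>=1)=1 G1=1(const) G2=G2|G1=1|1=1 G3=(1+1>=2)=1 -> 1111
Fixed point reached at step 2: 1111

Answer: fixed 1111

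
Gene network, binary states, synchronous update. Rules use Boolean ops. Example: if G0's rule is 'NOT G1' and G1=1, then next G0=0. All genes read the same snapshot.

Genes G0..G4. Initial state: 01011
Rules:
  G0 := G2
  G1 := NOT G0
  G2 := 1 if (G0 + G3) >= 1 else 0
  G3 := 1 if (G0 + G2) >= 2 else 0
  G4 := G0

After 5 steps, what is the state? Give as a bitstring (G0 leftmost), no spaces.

Step 1: G0=G2=0 G1=NOT G0=NOT 0=1 G2=(0+1>=1)=1 G3=(0+0>=2)=0 G4=G0=0 -> 01100
Step 2: G0=G2=1 G1=NOT G0=NOT 0=1 G2=(0+0>=1)=0 G3=(0+1>=2)=0 G4=G0=0 -> 11000
Step 3: G0=G2=0 G1=NOT G0=NOT 1=0 G2=(1+0>=1)=1 G3=(1+0>=2)=0 G4=G0=1 -> 00101
Step 4: G0=G2=1 G1=NOT G0=NOT 0=1 G2=(0+0>=1)=0 G3=(0+1>=2)=0 G4=G0=0 -> 11000
Step 5: G0=G2=0 G1=NOT G0=NOT 1=0 G2=(1+0>=1)=1 G3=(1+0>=2)=0 G4=G0=1 -> 00101

00101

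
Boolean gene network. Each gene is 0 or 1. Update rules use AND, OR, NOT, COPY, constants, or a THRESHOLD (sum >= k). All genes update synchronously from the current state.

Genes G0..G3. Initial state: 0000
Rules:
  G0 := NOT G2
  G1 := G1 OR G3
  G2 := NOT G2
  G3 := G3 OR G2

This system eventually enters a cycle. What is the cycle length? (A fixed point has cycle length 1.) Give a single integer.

Step 0: 0000
Step 1: G0=NOT G2=NOT 0=1 G1=G1|G3=0|0=0 G2=NOT G2=NOT 0=1 G3=G3|G2=0|0=0 -> 1010
Step 2: G0=NOT G2=NOT 1=0 G1=G1|G3=0|0=0 G2=NOT G2=NOT 1=0 G3=G3|G2=0|1=1 -> 0001
Step 3: G0=NOT G2=NOT 0=1 G1=G1|G3=0|1=1 G2=NOT G2=NOT 0=1 G3=G3|G2=1|0=1 -> 1111
Step 4: G0=NOT G2=NOT 1=0 G1=G1|G3=1|1=1 G2=NOT G2=NOT 1=0 G3=G3|G2=1|1=1 -> 0101
Step 5: G0=NOT G2=NOT 0=1 G1=G1|G3=1|1=1 G2=NOT G2=NOT 0=1 G3=G3|G2=1|0=1 -> 1111
State from step 5 equals state from step 3 -> cycle length 2

Answer: 2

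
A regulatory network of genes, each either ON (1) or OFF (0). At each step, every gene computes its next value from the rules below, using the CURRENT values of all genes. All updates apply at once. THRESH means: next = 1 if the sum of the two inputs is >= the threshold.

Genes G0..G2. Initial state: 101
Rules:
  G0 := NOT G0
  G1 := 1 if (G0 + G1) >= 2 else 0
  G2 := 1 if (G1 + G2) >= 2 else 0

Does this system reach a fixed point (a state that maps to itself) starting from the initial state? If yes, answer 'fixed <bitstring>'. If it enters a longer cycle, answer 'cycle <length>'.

Answer: cycle 2

Derivation:
Step 0: 101
Step 1: G0=NOT G0=NOT 1=0 G1=(1+0>=2)=0 G2=(0+1>=2)=0 -> 000
Step 2: G0=NOT G0=NOT 0=1 G1=(0+0>=2)=0 G2=(0+0>=2)=0 -> 100
Step 3: G0=NOT G0=NOT 1=0 G1=(1+0>=2)=0 G2=(0+0>=2)=0 -> 000
Cycle of length 2 starting at step 1 -> no fixed point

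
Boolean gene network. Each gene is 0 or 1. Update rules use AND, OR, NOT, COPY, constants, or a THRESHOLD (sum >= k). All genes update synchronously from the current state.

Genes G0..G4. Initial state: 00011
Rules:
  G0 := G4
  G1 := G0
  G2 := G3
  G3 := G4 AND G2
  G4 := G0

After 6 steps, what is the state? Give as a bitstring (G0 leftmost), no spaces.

Step 1: G0=G4=1 G1=G0=0 G2=G3=1 G3=G4&G2=1&0=0 G4=G0=0 -> 10100
Step 2: G0=G4=0 G1=G0=1 G2=G3=0 G3=G4&G2=0&1=0 G4=G0=1 -> 01001
Step 3: G0=G4=1 G1=G0=0 G2=G3=0 G3=G4&G2=1&0=0 G4=G0=0 -> 10000
Step 4: G0=G4=0 G1=G0=1 G2=G3=0 G3=G4&G2=0&0=0 G4=G0=1 -> 01001
Step 5: G0=G4=1 G1=G0=0 G2=G3=0 G3=G4&G2=1&0=0 G4=G0=0 -> 10000
Step 6: G0=G4=0 G1=G0=1 G2=G3=0 G3=G4&G2=0&0=0 G4=G0=1 -> 01001

01001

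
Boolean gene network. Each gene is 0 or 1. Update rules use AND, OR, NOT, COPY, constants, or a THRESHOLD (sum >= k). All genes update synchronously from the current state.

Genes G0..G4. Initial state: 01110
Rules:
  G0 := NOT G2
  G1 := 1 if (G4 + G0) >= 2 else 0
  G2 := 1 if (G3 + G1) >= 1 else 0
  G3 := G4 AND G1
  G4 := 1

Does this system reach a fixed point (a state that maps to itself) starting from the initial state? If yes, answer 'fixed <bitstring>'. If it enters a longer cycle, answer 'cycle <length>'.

Step 0: 01110
Step 1: G0=NOT G2=NOT 1=0 G1=(0+0>=2)=0 G2=(1+1>=1)=1 G3=G4&G1=0&1=0 G4=1(const) -> 00101
Step 2: G0=NOT G2=NOT 1=0 G1=(1+0>=2)=0 G2=(0+0>=1)=0 G3=G4&G1=1&0=0 G4=1(const) -> 00001
Step 3: G0=NOT G2=NOT 0=1 G1=(1+0>=2)=0 G2=(0+0>=1)=0 G3=G4&G1=1&0=0 G4=1(const) -> 10001
Step 4: G0=NOT G2=NOT 0=1 G1=(1+1>=2)=1 G2=(0+0>=1)=0 G3=G4&G1=1&0=0 G4=1(const) -> 11001
Step 5: G0=NOT G2=NOT 0=1 G1=(1+1>=2)=1 G2=(0+1>=1)=1 G3=G4&G1=1&1=1 G4=1(const) -> 11111
Step 6: G0=NOT G2=NOT 1=0 G1=(1+1>=2)=1 G2=(1+1>=1)=1 G3=G4&G1=1&1=1 G4=1(const) -> 01111
Step 7: G0=NOT G2=NOT 1=0 G1=(1+0>=2)=0 G2=(1+1>=1)=1 G3=G4&G1=1&1=1 G4=1(const) -> 00111
Step 8: G0=NOT G2=NOT 1=0 G1=(1+0>=2)=0 G2=(1+0>=1)=1 G3=G4&G1=1&0=0 G4=1(const) -> 00101
Cycle of length 7 starting at step 1 -> no fixed point

Answer: cycle 7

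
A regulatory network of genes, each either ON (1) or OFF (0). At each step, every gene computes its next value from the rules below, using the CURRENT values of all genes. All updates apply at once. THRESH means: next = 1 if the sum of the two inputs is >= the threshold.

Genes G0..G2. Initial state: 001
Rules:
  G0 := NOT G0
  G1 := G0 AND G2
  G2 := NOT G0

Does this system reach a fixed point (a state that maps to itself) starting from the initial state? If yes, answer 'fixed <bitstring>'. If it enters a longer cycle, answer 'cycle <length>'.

Step 0: 001
Step 1: G0=NOT G0=NOT 0=1 G1=G0&G2=0&1=0 G2=NOT G0=NOT 0=1 -> 101
Step 2: G0=NOT G0=NOT 1=0 G1=G0&G2=1&1=1 G2=NOT G0=NOT 1=0 -> 010
Step 3: G0=NOT G0=NOT 0=1 G1=G0&G2=0&0=0 G2=NOT G0=NOT 0=1 -> 101
Cycle of length 2 starting at step 1 -> no fixed point

Answer: cycle 2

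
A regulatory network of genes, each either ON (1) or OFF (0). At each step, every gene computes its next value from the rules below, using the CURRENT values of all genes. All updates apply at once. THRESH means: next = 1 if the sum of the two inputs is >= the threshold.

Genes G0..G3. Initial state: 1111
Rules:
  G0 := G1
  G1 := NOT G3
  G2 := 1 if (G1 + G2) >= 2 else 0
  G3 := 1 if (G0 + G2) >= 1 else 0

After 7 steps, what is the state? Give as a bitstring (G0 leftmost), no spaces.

Step 1: G0=G1=1 G1=NOT G3=NOT 1=0 G2=(1+1>=2)=1 G3=(1+1>=1)=1 -> 1011
Step 2: G0=G1=0 G1=NOT G3=NOT 1=0 G2=(0+1>=2)=0 G3=(1+1>=1)=1 -> 0001
Step 3: G0=G1=0 G1=NOT G3=NOT 1=0 G2=(0+0>=2)=0 G3=(0+0>=1)=0 -> 0000
Step 4: G0=G1=0 G1=NOT G3=NOT 0=1 G2=(0+0>=2)=0 G3=(0+0>=1)=0 -> 0100
Step 5: G0=G1=1 G1=NOT G3=NOT 0=1 G2=(1+0>=2)=0 G3=(0+0>=1)=0 -> 1100
Step 6: G0=G1=1 G1=NOT G3=NOT 0=1 G2=(1+0>=2)=0 G3=(1+0>=1)=1 -> 1101
Step 7: G0=G1=1 G1=NOT G3=NOT 1=0 G2=(1+0>=2)=0 G3=(1+0>=1)=1 -> 1001

1001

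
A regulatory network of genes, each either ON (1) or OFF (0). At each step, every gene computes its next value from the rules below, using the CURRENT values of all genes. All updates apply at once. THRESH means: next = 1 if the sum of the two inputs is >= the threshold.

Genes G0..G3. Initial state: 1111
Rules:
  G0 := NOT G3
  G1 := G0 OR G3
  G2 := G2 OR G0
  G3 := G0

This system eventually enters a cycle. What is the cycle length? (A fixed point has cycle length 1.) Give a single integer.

Answer: 4

Derivation:
Step 0: 1111
Step 1: G0=NOT G3=NOT 1=0 G1=G0|G3=1|1=1 G2=G2|G0=1|1=1 G3=G0=1 -> 0111
Step 2: G0=NOT G3=NOT 1=0 G1=G0|G3=0|1=1 G2=G2|G0=1|0=1 G3=G0=0 -> 0110
Step 3: G0=NOT G3=NOT 0=1 G1=G0|G3=0|0=0 G2=G2|G0=1|0=1 G3=G0=0 -> 1010
Step 4: G0=NOT G3=NOT 0=1 G1=G0|G3=1|0=1 G2=G2|G0=1|1=1 G3=G0=1 -> 1111
State from step 4 equals state from step 0 -> cycle length 4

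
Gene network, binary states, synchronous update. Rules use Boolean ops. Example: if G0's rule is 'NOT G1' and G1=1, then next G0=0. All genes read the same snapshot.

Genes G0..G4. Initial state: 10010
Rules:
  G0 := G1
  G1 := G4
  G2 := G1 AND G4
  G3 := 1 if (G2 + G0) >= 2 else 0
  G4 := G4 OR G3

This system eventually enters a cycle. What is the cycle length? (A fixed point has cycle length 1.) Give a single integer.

Answer: 1

Derivation:
Step 0: 10010
Step 1: G0=G1=0 G1=G4=0 G2=G1&G4=0&0=0 G3=(0+1>=2)=0 G4=G4|G3=0|1=1 -> 00001
Step 2: G0=G1=0 G1=G4=1 G2=G1&G4=0&1=0 G3=(0+0>=2)=0 G4=G4|G3=1|0=1 -> 01001
Step 3: G0=G1=1 G1=G4=1 G2=G1&G4=1&1=1 G3=(0+0>=2)=0 G4=G4|G3=1|0=1 -> 11101
Step 4: G0=G1=1 G1=G4=1 G2=G1&G4=1&1=1 G3=(1+1>=2)=1 G4=G4|G3=1|0=1 -> 11111
Step 5: G0=G1=1 G1=G4=1 G2=G1&G4=1&1=1 G3=(1+1>=2)=1 G4=G4|G3=1|1=1 -> 11111
State from step 5 equals state from step 4 -> cycle length 1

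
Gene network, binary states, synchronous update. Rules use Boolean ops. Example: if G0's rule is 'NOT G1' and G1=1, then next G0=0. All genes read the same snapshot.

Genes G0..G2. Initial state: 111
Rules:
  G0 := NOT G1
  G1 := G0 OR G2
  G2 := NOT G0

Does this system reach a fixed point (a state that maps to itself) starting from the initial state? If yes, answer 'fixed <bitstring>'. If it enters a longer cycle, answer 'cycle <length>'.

Step 0: 111
Step 1: G0=NOT G1=NOT 1=0 G1=G0|G2=1|1=1 G2=NOT G0=NOT 1=0 -> 010
Step 2: G0=NOT G1=NOT 1=0 G1=G0|G2=0|0=0 G2=NOT G0=NOT 0=1 -> 001
Step 3: G0=NOT G1=NOT 0=1 G1=G0|G2=0|1=1 G2=NOT G0=NOT 0=1 -> 111
Cycle of length 3 starting at step 0 -> no fixed point

Answer: cycle 3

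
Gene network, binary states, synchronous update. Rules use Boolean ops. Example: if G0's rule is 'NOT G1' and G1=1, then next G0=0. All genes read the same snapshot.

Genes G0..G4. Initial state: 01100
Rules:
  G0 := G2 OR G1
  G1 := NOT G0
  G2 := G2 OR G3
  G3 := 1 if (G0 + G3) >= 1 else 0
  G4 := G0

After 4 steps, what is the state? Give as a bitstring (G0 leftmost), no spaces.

Step 1: G0=G2|G1=1|1=1 G1=NOT G0=NOT 0=1 G2=G2|G3=1|0=1 G3=(0+0>=1)=0 G4=G0=0 -> 11100
Step 2: G0=G2|G1=1|1=1 G1=NOT G0=NOT 1=0 G2=G2|G3=1|0=1 G3=(1+0>=1)=1 G4=G0=1 -> 10111
Step 3: G0=G2|G1=1|0=1 G1=NOT G0=NOT 1=0 G2=G2|G3=1|1=1 G3=(1+1>=1)=1 G4=G0=1 -> 10111
Step 4: G0=G2|G1=1|0=1 G1=NOT G0=NOT 1=0 G2=G2|G3=1|1=1 G3=(1+1>=1)=1 G4=G0=1 -> 10111

10111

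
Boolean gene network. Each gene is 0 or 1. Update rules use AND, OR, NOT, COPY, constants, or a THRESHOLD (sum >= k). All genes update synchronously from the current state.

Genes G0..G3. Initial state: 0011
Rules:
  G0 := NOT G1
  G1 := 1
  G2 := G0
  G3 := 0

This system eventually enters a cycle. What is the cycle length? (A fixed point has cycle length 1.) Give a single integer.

Answer: 1

Derivation:
Step 0: 0011
Step 1: G0=NOT G1=NOT 0=1 G1=1(const) G2=G0=0 G3=0(const) -> 1100
Step 2: G0=NOT G1=NOT 1=0 G1=1(const) G2=G0=1 G3=0(const) -> 0110
Step 3: G0=NOT G1=NOT 1=0 G1=1(const) G2=G0=0 G3=0(const) -> 0100
Step 4: G0=NOT G1=NOT 1=0 G1=1(const) G2=G0=0 G3=0(const) -> 0100
State from step 4 equals state from step 3 -> cycle length 1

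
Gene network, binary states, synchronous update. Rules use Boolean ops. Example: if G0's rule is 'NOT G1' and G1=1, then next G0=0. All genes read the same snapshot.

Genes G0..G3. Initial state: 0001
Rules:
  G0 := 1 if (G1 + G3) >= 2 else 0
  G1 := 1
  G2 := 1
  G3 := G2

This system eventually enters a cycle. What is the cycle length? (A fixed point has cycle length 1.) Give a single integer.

Answer: 1

Derivation:
Step 0: 0001
Step 1: G0=(0+1>=2)=0 G1=1(const) G2=1(const) G3=G2=0 -> 0110
Step 2: G0=(1+0>=2)=0 G1=1(const) G2=1(const) G3=G2=1 -> 0111
Step 3: G0=(1+1>=2)=1 G1=1(const) G2=1(const) G3=G2=1 -> 1111
Step 4: G0=(1+1>=2)=1 G1=1(const) G2=1(const) G3=G2=1 -> 1111
State from step 4 equals state from step 3 -> cycle length 1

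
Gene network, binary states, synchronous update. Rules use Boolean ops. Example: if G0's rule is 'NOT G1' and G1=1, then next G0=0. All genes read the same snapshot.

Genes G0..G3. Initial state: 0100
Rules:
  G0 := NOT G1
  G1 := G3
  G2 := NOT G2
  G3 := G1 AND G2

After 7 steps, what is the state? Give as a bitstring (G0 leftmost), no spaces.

Step 1: G0=NOT G1=NOT 1=0 G1=G3=0 G2=NOT G2=NOT 0=1 G3=G1&G2=1&0=0 -> 0010
Step 2: G0=NOT G1=NOT 0=1 G1=G3=0 G2=NOT G2=NOT 1=0 G3=G1&G2=0&1=0 -> 1000
Step 3: G0=NOT G1=NOT 0=1 G1=G3=0 G2=NOT G2=NOT 0=1 G3=G1&G2=0&0=0 -> 1010
Step 4: G0=NOT G1=NOT 0=1 G1=G3=0 G2=NOT G2=NOT 1=0 G3=G1&G2=0&1=0 -> 1000
Step 5: G0=NOT G1=NOT 0=1 G1=G3=0 G2=NOT G2=NOT 0=1 G3=G1&G2=0&0=0 -> 1010
Step 6: G0=NOT G1=NOT 0=1 G1=G3=0 G2=NOT G2=NOT 1=0 G3=G1&G2=0&1=0 -> 1000
Step 7: G0=NOT G1=NOT 0=1 G1=G3=0 G2=NOT G2=NOT 0=1 G3=G1&G2=0&0=0 -> 1010

1010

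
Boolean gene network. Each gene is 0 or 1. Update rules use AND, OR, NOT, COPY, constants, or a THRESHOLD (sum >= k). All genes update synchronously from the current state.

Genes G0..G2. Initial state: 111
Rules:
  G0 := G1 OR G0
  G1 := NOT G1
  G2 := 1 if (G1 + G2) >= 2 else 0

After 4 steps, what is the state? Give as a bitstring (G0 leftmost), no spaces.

Step 1: G0=G1|G0=1|1=1 G1=NOT G1=NOT 1=0 G2=(1+1>=2)=1 -> 101
Step 2: G0=G1|G0=0|1=1 G1=NOT G1=NOT 0=1 G2=(0+1>=2)=0 -> 110
Step 3: G0=G1|G0=1|1=1 G1=NOT G1=NOT 1=0 G2=(1+0>=2)=0 -> 100
Step 4: G0=G1|G0=0|1=1 G1=NOT G1=NOT 0=1 G2=(0+0>=2)=0 -> 110

110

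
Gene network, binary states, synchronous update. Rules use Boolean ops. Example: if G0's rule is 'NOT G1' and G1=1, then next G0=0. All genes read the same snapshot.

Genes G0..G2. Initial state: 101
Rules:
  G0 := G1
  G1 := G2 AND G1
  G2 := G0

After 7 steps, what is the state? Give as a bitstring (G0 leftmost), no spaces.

Step 1: G0=G1=0 G1=G2&G1=1&0=0 G2=G0=1 -> 001
Step 2: G0=G1=0 G1=G2&G1=1&0=0 G2=G0=0 -> 000
Step 3: G0=G1=0 G1=G2&G1=0&0=0 G2=G0=0 -> 000
Step 4: G0=G1=0 G1=G2&G1=0&0=0 G2=G0=0 -> 000
Step 5: G0=G1=0 G1=G2&G1=0&0=0 G2=G0=0 -> 000
Step 6: G0=G1=0 G1=G2&G1=0&0=0 G2=G0=0 -> 000
Step 7: G0=G1=0 G1=G2&G1=0&0=0 G2=G0=0 -> 000

000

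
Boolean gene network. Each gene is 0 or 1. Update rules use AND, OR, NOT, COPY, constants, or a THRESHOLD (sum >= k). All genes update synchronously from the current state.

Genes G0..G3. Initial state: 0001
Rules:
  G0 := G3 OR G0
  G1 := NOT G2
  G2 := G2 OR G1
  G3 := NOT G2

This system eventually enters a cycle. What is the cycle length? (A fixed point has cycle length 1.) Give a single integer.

Answer: 1

Derivation:
Step 0: 0001
Step 1: G0=G3|G0=1|0=1 G1=NOT G2=NOT 0=1 G2=G2|G1=0|0=0 G3=NOT G2=NOT 0=1 -> 1101
Step 2: G0=G3|G0=1|1=1 G1=NOT G2=NOT 0=1 G2=G2|G1=0|1=1 G3=NOT G2=NOT 0=1 -> 1111
Step 3: G0=G3|G0=1|1=1 G1=NOT G2=NOT 1=0 G2=G2|G1=1|1=1 G3=NOT G2=NOT 1=0 -> 1010
Step 4: G0=G3|G0=0|1=1 G1=NOT G2=NOT 1=0 G2=G2|G1=1|0=1 G3=NOT G2=NOT 1=0 -> 1010
State from step 4 equals state from step 3 -> cycle length 1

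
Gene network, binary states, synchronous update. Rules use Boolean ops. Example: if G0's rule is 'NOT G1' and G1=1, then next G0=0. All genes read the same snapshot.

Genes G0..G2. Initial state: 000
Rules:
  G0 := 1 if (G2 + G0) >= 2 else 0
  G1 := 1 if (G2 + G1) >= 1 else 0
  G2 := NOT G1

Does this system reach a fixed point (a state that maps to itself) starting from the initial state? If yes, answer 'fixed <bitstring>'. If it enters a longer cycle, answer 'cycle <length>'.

Step 0: 000
Step 1: G0=(0+0>=2)=0 G1=(0+0>=1)=0 G2=NOT G1=NOT 0=1 -> 001
Step 2: G0=(1+0>=2)=0 G1=(1+0>=1)=1 G2=NOT G1=NOT 0=1 -> 011
Step 3: G0=(1+0>=2)=0 G1=(1+1>=1)=1 G2=NOT G1=NOT 1=0 -> 010
Step 4: G0=(0+0>=2)=0 G1=(0+1>=1)=1 G2=NOT G1=NOT 1=0 -> 010
Fixed point reached at step 3: 010

Answer: fixed 010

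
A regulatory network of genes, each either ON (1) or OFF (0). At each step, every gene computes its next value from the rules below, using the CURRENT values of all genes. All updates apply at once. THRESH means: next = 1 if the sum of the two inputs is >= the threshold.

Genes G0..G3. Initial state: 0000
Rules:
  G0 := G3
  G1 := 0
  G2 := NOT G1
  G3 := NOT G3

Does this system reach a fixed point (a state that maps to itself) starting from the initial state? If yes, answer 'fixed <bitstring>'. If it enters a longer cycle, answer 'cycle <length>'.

Step 0: 0000
Step 1: G0=G3=0 G1=0(const) G2=NOT G1=NOT 0=1 G3=NOT G3=NOT 0=1 -> 0011
Step 2: G0=G3=1 G1=0(const) G2=NOT G1=NOT 0=1 G3=NOT G3=NOT 1=0 -> 1010
Step 3: G0=G3=0 G1=0(const) G2=NOT G1=NOT 0=1 G3=NOT G3=NOT 0=1 -> 0011
Cycle of length 2 starting at step 1 -> no fixed point

Answer: cycle 2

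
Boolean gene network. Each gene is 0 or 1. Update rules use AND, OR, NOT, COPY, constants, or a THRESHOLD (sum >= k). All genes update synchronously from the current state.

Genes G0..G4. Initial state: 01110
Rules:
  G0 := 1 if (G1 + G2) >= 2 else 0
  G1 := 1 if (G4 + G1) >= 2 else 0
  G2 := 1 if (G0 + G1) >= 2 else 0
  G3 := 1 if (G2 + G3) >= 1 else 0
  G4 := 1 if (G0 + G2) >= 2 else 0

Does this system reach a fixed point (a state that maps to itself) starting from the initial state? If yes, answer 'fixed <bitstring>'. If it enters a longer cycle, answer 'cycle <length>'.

Step 0: 01110
Step 1: G0=(1+1>=2)=1 G1=(0+1>=2)=0 G2=(0+1>=2)=0 G3=(1+1>=1)=1 G4=(0+1>=2)=0 -> 10010
Step 2: G0=(0+0>=2)=0 G1=(0+0>=2)=0 G2=(1+0>=2)=0 G3=(0+1>=1)=1 G4=(1+0>=2)=0 -> 00010
Step 3: G0=(0+0>=2)=0 G1=(0+0>=2)=0 G2=(0+0>=2)=0 G3=(0+1>=1)=1 G4=(0+0>=2)=0 -> 00010
Fixed point reached at step 2: 00010

Answer: fixed 00010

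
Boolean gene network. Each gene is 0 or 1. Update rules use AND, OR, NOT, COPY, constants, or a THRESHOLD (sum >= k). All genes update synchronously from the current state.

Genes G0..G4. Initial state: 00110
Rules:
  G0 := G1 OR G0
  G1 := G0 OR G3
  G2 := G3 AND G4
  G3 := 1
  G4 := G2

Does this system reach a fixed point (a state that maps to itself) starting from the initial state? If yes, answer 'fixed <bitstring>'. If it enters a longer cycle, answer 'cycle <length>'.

Step 0: 00110
Step 1: G0=G1|G0=0|0=0 G1=G0|G3=0|1=1 G2=G3&G4=1&0=0 G3=1(const) G4=G2=1 -> 01011
Step 2: G0=G1|G0=1|0=1 G1=G0|G3=0|1=1 G2=G3&G4=1&1=1 G3=1(const) G4=G2=0 -> 11110
Step 3: G0=G1|G0=1|1=1 G1=G0|G3=1|1=1 G2=G3&G4=1&0=0 G3=1(const) G4=G2=1 -> 11011
Step 4: G0=G1|G0=1|1=1 G1=G0|G3=1|1=1 G2=G3&G4=1&1=1 G3=1(const) G4=G2=0 -> 11110
Cycle of length 2 starting at step 2 -> no fixed point

Answer: cycle 2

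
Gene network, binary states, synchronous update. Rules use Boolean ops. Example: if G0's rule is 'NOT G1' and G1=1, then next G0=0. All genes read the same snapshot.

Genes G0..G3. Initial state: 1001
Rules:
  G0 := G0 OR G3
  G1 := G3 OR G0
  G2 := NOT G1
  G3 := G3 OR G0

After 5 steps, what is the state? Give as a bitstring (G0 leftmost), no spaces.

Step 1: G0=G0|G3=1|1=1 G1=G3|G0=1|1=1 G2=NOT G1=NOT 0=1 G3=G3|G0=1|1=1 -> 1111
Step 2: G0=G0|G3=1|1=1 G1=G3|G0=1|1=1 G2=NOT G1=NOT 1=0 G3=G3|G0=1|1=1 -> 1101
Step 3: G0=G0|G3=1|1=1 G1=G3|G0=1|1=1 G2=NOT G1=NOT 1=0 G3=G3|G0=1|1=1 -> 1101
Step 4: G0=G0|G3=1|1=1 G1=G3|G0=1|1=1 G2=NOT G1=NOT 1=0 G3=G3|G0=1|1=1 -> 1101
Step 5: G0=G0|G3=1|1=1 G1=G3|G0=1|1=1 G2=NOT G1=NOT 1=0 G3=G3|G0=1|1=1 -> 1101

1101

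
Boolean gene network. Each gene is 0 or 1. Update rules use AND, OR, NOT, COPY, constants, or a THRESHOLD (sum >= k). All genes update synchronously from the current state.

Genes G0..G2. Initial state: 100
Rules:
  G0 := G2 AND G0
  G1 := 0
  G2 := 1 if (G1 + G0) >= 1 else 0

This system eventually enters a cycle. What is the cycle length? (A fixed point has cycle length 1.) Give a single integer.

Answer: 1

Derivation:
Step 0: 100
Step 1: G0=G2&G0=0&1=0 G1=0(const) G2=(0+1>=1)=1 -> 001
Step 2: G0=G2&G0=1&0=0 G1=0(const) G2=(0+0>=1)=0 -> 000
Step 3: G0=G2&G0=0&0=0 G1=0(const) G2=(0+0>=1)=0 -> 000
State from step 3 equals state from step 2 -> cycle length 1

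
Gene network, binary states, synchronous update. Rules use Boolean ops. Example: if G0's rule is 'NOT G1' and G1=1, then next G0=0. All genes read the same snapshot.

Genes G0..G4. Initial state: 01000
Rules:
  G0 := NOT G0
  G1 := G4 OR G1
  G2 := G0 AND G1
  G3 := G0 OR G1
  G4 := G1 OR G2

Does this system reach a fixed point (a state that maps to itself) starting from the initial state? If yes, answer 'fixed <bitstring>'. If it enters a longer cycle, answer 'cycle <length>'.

Answer: cycle 2

Derivation:
Step 0: 01000
Step 1: G0=NOT G0=NOT 0=1 G1=G4|G1=0|1=1 G2=G0&G1=0&1=0 G3=G0|G1=0|1=1 G4=G1|G2=1|0=1 -> 11011
Step 2: G0=NOT G0=NOT 1=0 G1=G4|G1=1|1=1 G2=G0&G1=1&1=1 G3=G0|G1=1|1=1 G4=G1|G2=1|0=1 -> 01111
Step 3: G0=NOT G0=NOT 0=1 G1=G4|G1=1|1=1 G2=G0&G1=0&1=0 G3=G0|G1=0|1=1 G4=G1|G2=1|1=1 -> 11011
Cycle of length 2 starting at step 1 -> no fixed point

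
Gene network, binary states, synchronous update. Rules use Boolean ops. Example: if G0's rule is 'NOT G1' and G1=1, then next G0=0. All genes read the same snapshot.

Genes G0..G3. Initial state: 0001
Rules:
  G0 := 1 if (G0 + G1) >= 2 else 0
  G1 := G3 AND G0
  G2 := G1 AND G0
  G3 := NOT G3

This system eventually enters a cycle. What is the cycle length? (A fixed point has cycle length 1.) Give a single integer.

Answer: 2

Derivation:
Step 0: 0001
Step 1: G0=(0+0>=2)=0 G1=G3&G0=1&0=0 G2=G1&G0=0&0=0 G3=NOT G3=NOT 1=0 -> 0000
Step 2: G0=(0+0>=2)=0 G1=G3&G0=0&0=0 G2=G1&G0=0&0=0 G3=NOT G3=NOT 0=1 -> 0001
State from step 2 equals state from step 0 -> cycle length 2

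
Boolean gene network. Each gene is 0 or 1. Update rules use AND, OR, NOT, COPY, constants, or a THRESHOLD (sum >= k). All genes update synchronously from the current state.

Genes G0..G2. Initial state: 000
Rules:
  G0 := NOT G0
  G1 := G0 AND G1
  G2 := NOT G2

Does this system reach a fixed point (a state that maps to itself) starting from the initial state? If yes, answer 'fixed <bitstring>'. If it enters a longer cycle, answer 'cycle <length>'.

Step 0: 000
Step 1: G0=NOT G0=NOT 0=1 G1=G0&G1=0&0=0 G2=NOT G2=NOT 0=1 -> 101
Step 2: G0=NOT G0=NOT 1=0 G1=G0&G1=1&0=0 G2=NOT G2=NOT 1=0 -> 000
Cycle of length 2 starting at step 0 -> no fixed point

Answer: cycle 2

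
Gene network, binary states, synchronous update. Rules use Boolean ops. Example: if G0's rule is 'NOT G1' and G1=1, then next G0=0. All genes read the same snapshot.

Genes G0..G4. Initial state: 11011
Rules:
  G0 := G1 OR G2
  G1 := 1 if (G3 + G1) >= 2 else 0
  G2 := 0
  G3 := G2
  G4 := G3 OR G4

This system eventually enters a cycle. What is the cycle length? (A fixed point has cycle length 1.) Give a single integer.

Answer: 1

Derivation:
Step 0: 11011
Step 1: G0=G1|G2=1|0=1 G1=(1+1>=2)=1 G2=0(const) G3=G2=0 G4=G3|G4=1|1=1 -> 11001
Step 2: G0=G1|G2=1|0=1 G1=(0+1>=2)=0 G2=0(const) G3=G2=0 G4=G3|G4=0|1=1 -> 10001
Step 3: G0=G1|G2=0|0=0 G1=(0+0>=2)=0 G2=0(const) G3=G2=0 G4=G3|G4=0|1=1 -> 00001
Step 4: G0=G1|G2=0|0=0 G1=(0+0>=2)=0 G2=0(const) G3=G2=0 G4=G3|G4=0|1=1 -> 00001
State from step 4 equals state from step 3 -> cycle length 1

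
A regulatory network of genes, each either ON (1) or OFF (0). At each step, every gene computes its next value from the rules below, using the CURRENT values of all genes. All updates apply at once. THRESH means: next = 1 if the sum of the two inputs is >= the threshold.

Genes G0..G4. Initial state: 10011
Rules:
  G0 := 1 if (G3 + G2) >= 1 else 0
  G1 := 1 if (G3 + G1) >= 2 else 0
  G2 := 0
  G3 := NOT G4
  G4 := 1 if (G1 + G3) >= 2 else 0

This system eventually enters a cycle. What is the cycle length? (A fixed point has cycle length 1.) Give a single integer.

Answer: 1

Derivation:
Step 0: 10011
Step 1: G0=(1+0>=1)=1 G1=(1+0>=2)=0 G2=0(const) G3=NOT G4=NOT 1=0 G4=(0+1>=2)=0 -> 10000
Step 2: G0=(0+0>=1)=0 G1=(0+0>=2)=0 G2=0(const) G3=NOT G4=NOT 0=1 G4=(0+0>=2)=0 -> 00010
Step 3: G0=(1+0>=1)=1 G1=(1+0>=2)=0 G2=0(const) G3=NOT G4=NOT 0=1 G4=(0+1>=2)=0 -> 10010
Step 4: G0=(1+0>=1)=1 G1=(1+0>=2)=0 G2=0(const) G3=NOT G4=NOT 0=1 G4=(0+1>=2)=0 -> 10010
State from step 4 equals state from step 3 -> cycle length 1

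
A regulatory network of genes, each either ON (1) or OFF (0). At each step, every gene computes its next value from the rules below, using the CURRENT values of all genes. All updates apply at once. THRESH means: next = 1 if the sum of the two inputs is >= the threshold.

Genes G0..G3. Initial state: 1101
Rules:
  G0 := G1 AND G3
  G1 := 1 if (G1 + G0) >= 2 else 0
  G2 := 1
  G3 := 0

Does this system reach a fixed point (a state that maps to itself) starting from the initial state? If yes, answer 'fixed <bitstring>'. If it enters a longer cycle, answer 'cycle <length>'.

Answer: fixed 0010

Derivation:
Step 0: 1101
Step 1: G0=G1&G3=1&1=1 G1=(1+1>=2)=1 G2=1(const) G3=0(const) -> 1110
Step 2: G0=G1&G3=1&0=0 G1=(1+1>=2)=1 G2=1(const) G3=0(const) -> 0110
Step 3: G0=G1&G3=1&0=0 G1=(1+0>=2)=0 G2=1(const) G3=0(const) -> 0010
Step 4: G0=G1&G3=0&0=0 G1=(0+0>=2)=0 G2=1(const) G3=0(const) -> 0010
Fixed point reached at step 3: 0010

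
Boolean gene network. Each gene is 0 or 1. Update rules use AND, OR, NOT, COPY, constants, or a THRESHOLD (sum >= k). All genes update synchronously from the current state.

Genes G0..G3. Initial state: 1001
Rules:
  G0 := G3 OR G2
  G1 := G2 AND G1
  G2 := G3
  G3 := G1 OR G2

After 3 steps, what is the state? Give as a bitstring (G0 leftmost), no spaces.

Step 1: G0=G3|G2=1|0=1 G1=G2&G1=0&0=0 G2=G3=1 G3=G1|G2=0|0=0 -> 1010
Step 2: G0=G3|G2=0|1=1 G1=G2&G1=1&0=0 G2=G3=0 G3=G1|G2=0|1=1 -> 1001
Step 3: G0=G3|G2=1|0=1 G1=G2&G1=0&0=0 G2=G3=1 G3=G1|G2=0|0=0 -> 1010

1010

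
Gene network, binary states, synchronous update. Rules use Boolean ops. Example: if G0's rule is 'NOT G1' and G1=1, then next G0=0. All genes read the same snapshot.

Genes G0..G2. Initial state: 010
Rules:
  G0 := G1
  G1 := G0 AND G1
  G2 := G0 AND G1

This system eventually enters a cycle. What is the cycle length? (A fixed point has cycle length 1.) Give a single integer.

Answer: 1

Derivation:
Step 0: 010
Step 1: G0=G1=1 G1=G0&G1=0&1=0 G2=G0&G1=0&1=0 -> 100
Step 2: G0=G1=0 G1=G0&G1=1&0=0 G2=G0&G1=1&0=0 -> 000
Step 3: G0=G1=0 G1=G0&G1=0&0=0 G2=G0&G1=0&0=0 -> 000
State from step 3 equals state from step 2 -> cycle length 1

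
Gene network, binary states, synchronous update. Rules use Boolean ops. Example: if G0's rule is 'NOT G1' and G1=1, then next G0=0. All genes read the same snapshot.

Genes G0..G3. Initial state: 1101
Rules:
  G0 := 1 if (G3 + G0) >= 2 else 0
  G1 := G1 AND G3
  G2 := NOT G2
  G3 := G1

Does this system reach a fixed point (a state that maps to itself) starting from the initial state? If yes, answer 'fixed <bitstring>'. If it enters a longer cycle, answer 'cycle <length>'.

Answer: cycle 2

Derivation:
Step 0: 1101
Step 1: G0=(1+1>=2)=1 G1=G1&G3=1&1=1 G2=NOT G2=NOT 0=1 G3=G1=1 -> 1111
Step 2: G0=(1+1>=2)=1 G1=G1&G3=1&1=1 G2=NOT G2=NOT 1=0 G3=G1=1 -> 1101
Cycle of length 2 starting at step 0 -> no fixed point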